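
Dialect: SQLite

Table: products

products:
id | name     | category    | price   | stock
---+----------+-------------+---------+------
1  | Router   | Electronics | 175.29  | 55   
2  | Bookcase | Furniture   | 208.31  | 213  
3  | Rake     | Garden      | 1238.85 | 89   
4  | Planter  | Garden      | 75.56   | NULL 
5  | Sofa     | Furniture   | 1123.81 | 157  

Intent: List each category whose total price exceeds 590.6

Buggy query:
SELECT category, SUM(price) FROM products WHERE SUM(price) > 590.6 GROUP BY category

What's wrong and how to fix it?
Bug: SUM(price) is an aggregate, but WHERE filters rows before aggregation

Fix: Use HAVING (which filters groups after aggregation) instead of WHERE

Corrected query:
SELECT category, SUM(price) FROM products GROUP BY category HAVING SUM(price) > 590.6

Result:
category  | SUM(price)
----------+-----------
Furniture | 1332.12   
Garden    | 1314.41   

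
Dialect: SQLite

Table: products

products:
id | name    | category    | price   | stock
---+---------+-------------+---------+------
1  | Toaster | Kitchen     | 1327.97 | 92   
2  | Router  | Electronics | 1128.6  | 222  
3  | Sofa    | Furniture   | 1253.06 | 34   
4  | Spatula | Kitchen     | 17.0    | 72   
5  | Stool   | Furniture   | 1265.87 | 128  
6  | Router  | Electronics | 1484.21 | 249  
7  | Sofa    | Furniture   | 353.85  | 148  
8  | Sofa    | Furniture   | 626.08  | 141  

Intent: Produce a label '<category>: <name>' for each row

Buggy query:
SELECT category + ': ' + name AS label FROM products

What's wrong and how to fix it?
Bug: SQLite uses || for string concatenation; + coerces text to numbers (yielding 0)

Fix: Replace + with || to concatenate text

Corrected query:
SELECT category || ': ' || name AS label FROM products

Result:
label              
-------------------
Kitchen: Toaster   
Electronics: Router
Furniture: Sofa    
Kitchen: Spatula   
Furniture: Stool   
Electronics: Router
Furniture: Sofa    
Furniture: Sofa    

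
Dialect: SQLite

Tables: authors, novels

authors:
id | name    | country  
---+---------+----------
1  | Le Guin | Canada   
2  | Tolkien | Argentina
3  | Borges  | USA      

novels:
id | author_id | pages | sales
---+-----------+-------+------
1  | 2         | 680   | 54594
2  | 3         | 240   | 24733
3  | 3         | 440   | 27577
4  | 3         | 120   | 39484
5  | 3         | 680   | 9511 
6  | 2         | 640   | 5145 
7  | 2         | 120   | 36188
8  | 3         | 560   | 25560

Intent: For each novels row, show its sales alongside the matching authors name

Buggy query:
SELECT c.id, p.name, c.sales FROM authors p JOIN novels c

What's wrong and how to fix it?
Bug: Missing join condition: each novels row is matched to all authors rows instead of just its own

Fix: Add ON c.author_id = p.id to the JOIN

Corrected query:
SELECT c.id, p.name, c.sales FROM authors p JOIN novels c ON c.author_id = p.id

Result:
id | name    | sales
---+---------+------
1  | Tolkien | 54594
2  | Borges  | 24733
3  | Borges  | 27577
4  | Borges  | 39484
5  | Borges  | 9511 
6  | Tolkien | 5145 
7  | Tolkien | 36188
8  | Borges  | 25560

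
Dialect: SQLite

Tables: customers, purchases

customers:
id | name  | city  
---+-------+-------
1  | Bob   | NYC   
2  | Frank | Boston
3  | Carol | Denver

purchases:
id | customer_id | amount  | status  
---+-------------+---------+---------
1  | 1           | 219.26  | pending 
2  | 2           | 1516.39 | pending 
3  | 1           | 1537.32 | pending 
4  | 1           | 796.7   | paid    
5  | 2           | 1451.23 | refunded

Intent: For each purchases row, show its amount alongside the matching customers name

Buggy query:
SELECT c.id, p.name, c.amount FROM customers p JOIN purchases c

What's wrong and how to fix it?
Bug: JOIN with no ON clause produces a cartesian product; every purchases row pairs with every customers row

Fix: Add ON c.customer_id = p.id to the JOIN

Corrected query:
SELECT c.id, p.name, c.amount FROM customers p JOIN purchases c ON c.customer_id = p.id

Result:
id | name  | amount 
---+-------+--------
1  | Bob   | 219.26 
2  | Frank | 1516.39
3  | Bob   | 1537.32
4  | Bob   | 796.7  
5  | Frank | 1451.23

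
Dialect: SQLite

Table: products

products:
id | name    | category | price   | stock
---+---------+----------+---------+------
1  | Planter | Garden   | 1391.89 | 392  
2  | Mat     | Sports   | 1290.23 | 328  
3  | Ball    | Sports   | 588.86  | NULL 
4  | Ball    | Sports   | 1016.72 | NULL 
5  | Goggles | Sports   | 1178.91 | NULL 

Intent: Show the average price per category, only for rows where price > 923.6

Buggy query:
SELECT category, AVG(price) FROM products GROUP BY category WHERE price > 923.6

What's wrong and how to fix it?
Bug: Row-level WHERE must come before GROUP BY in the clause order

Fix: Place WHERE between FROM and GROUP BY

Corrected query:
SELECT category, AVG(price) FROM products WHERE price > 923.6 GROUP BY category

Result:
category | AVG(price) 
---------+------------
Garden   | 1391.89    
Sports   | 1161.953333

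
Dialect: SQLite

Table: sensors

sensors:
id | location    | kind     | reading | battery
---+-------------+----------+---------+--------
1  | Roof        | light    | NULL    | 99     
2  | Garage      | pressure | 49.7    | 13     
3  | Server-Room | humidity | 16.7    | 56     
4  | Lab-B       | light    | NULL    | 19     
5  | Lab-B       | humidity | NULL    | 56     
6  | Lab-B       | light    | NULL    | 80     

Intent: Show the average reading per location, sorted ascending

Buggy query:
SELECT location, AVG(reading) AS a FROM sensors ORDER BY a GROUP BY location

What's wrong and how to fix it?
Bug: ORDER BY appears before GROUP BY; SQL clause order requires GROUP BY first

Fix: Move ORDER BY to the end, after GROUP BY

Corrected query:
SELECT location, AVG(reading) AS a FROM sensors GROUP BY location ORDER BY a

Result:
location    | a   
------------+-----
Lab-B       | NULL
Roof        | NULL
Server-Room | 16.7
Garage      | 49.7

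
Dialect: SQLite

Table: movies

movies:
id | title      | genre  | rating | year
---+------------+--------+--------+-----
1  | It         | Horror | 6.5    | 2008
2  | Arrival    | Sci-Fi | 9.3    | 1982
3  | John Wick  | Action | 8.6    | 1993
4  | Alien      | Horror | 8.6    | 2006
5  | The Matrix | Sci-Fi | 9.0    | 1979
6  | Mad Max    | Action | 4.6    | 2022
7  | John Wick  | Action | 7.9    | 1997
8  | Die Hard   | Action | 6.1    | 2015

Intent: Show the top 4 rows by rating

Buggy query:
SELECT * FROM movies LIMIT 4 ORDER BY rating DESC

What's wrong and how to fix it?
Bug: ORDER BY cannot follow LIMIT; LIMIT is the final clause

Fix: Sort with ORDER BY, then apply LIMIT

Corrected query:
SELECT * FROM movies ORDER BY rating DESC LIMIT 4

Result:
id | title      | genre  | rating | year
---+------------+--------+--------+-----
2  | Arrival    | Sci-Fi | 9.3    | 1982
5  | The Matrix | Sci-Fi | 9      | 1979
3  | John Wick  | Action | 8.6    | 1993
4  | Alien      | Horror | 8.6    | 2006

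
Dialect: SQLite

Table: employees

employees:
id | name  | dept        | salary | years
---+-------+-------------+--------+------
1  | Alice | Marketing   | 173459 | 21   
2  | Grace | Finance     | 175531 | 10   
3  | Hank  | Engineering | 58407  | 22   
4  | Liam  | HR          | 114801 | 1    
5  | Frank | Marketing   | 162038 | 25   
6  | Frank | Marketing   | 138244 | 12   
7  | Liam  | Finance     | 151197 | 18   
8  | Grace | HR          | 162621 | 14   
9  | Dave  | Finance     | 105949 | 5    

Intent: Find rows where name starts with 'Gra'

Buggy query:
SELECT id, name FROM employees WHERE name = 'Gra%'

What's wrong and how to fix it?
Bug: '=' compares the literal string including the % character; pattern matching needs LIKE

Fix: Use LIKE for wildcard pattern matching

Corrected query:
SELECT id, name FROM employees WHERE name LIKE 'Gra%'

Result:
id | name 
---+------
2  | Grace
8  | Grace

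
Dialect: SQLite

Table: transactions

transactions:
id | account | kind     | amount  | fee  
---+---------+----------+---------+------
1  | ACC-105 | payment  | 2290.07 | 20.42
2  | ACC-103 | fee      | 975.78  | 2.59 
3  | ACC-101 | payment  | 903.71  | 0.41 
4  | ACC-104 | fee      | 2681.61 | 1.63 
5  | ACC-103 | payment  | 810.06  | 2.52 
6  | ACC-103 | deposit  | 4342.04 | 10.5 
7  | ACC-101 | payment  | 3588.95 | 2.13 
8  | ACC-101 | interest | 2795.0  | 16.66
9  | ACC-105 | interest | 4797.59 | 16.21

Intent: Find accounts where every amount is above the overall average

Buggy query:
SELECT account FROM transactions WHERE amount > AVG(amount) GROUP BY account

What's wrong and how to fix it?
Bug: AVG() is an aggregate; it can't sit directly in WHERE

Fix: Compute the overall average in a scalar subquery and compare each group's MIN against it in HAVING

Corrected query:
SELECT account FROM transactions GROUP BY account HAVING MIN(amount) > (SELECT AVG(amount) FROM transactions)

Result:
account
-------
ACC-104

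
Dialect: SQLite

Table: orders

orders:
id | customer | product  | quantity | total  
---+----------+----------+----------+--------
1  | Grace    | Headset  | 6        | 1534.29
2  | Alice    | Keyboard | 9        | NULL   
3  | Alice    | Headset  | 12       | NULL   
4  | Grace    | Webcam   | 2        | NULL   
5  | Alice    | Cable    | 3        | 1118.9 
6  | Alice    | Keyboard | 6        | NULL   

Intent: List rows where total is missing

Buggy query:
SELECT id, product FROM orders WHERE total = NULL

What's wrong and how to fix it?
Bug: '= NULL' is always unknown in SQL three-valued logic, so no rows match

Fix: Use IS NULL to test for NULL

Corrected query:
SELECT id, product FROM orders WHERE total IS NULL

Result:
id | product 
---+---------
2  | Keyboard
3  | Headset 
4  | Webcam  
6  | Keyboard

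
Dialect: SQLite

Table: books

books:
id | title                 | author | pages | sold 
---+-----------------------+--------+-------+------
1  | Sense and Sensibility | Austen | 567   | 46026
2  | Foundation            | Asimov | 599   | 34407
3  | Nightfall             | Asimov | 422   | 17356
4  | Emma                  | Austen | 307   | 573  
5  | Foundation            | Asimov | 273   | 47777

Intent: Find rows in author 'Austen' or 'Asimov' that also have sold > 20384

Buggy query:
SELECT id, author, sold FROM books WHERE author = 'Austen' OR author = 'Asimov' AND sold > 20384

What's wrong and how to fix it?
Bug: Without parentheses, AND is evaluated before OR, so the sold filter only applies to the 'Asimov' branch

Fix: Add parentheses around the OR so the AND applies to both alternatives

Corrected query:
SELECT id, author, sold FROM books WHERE (author = 'Austen' OR author = 'Asimov') AND sold > 20384

Result:
id | author | sold 
---+--------+------
1  | Austen | 46026
2  | Asimov | 34407
5  | Asimov | 47777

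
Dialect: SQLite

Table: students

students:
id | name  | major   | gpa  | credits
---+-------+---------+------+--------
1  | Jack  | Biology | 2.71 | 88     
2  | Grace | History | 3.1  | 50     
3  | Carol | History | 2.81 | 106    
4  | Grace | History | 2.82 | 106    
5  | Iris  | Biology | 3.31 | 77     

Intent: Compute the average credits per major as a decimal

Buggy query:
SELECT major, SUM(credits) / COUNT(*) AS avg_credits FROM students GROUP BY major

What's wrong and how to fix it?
Bug: SUM(credits) and COUNT(*) are both integers; the division truncates the fractional part

Fix: Multiply by 1.0 (or CAST to REAL) to force floating-point division

Corrected query:
SELECT major, SUM(credits) * 1.0 / COUNT(*) AS avg_credits FROM students GROUP BY major

Result:
major   | avg_credits
--------+------------
Biology | 82.5       
History | 87.333333  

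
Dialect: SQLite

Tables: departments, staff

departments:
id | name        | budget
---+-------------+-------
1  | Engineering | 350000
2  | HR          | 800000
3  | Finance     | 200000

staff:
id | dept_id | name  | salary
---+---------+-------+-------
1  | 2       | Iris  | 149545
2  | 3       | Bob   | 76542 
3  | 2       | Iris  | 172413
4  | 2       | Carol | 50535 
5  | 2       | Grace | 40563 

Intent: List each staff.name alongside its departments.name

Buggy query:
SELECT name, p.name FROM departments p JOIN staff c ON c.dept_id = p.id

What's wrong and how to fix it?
Bug: 'name' exists in both joined tables, so the database can't tell which one is meant

Fix: Qualify the column with its table alias (c.name)

Corrected query:
SELECT c.name, p.name FROM departments p JOIN staff c ON c.dept_id = p.id

Result:
name  | name   
------+--------
Iris  | HR     
Bob   | Finance
Iris  | HR     
Carol | HR     
Grace | HR     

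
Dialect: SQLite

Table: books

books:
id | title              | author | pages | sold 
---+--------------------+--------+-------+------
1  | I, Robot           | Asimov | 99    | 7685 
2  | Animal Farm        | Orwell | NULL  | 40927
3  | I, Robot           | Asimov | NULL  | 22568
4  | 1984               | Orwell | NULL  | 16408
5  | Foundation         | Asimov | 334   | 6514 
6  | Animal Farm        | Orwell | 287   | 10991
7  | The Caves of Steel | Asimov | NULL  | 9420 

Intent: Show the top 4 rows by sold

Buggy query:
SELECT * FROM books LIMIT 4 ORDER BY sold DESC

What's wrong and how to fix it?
Bug: ORDER BY cannot follow LIMIT; LIMIT is the final clause

Fix: Sort with ORDER BY, then apply LIMIT

Corrected query:
SELECT * FROM books ORDER BY sold DESC LIMIT 4

Result:
id | title       | author | pages | sold 
---+-------------+--------+-------+------
2  | Animal Farm | Orwell | NULL  | 40927
3  | I, Robot    | Asimov | NULL  | 22568
4  | 1984        | Orwell | NULL  | 16408
6  | Animal Farm | Orwell | 287   | 10991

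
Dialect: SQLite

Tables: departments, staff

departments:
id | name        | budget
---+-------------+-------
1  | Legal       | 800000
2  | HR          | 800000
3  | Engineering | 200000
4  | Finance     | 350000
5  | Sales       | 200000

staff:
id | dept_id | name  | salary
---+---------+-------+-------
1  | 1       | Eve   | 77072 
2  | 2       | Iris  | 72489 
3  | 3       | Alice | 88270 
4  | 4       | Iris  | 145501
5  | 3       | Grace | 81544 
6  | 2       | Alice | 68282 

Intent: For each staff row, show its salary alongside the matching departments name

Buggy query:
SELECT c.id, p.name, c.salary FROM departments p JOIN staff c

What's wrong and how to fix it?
Bug: Missing join condition: each staff row is matched to all departments rows instead of just its own

Fix: Specify the join condition linking the foreign key to the parent id

Corrected query:
SELECT c.id, p.name, c.salary FROM departments p JOIN staff c ON c.dept_id = p.id

Result:
id | name        | salary
---+-------------+-------
1  | Legal       | 77072 
2  | HR          | 72489 
3  | Engineering | 88270 
4  | Finance     | 145501
5  | Engineering | 81544 
6  | HR          | 68282 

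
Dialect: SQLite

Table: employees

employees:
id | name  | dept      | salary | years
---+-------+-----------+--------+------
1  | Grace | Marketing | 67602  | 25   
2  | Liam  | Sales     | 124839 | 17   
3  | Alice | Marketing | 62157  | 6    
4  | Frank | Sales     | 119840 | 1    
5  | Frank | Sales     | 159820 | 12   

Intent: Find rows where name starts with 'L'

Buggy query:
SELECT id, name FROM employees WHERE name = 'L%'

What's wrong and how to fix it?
Bug: '=' compares the literal string including the % character; pattern matching needs LIKE

Fix: Use LIKE for wildcard pattern matching

Corrected query:
SELECT id, name FROM employees WHERE name LIKE 'L%'

Result:
id | name
---+-----
2  | Liam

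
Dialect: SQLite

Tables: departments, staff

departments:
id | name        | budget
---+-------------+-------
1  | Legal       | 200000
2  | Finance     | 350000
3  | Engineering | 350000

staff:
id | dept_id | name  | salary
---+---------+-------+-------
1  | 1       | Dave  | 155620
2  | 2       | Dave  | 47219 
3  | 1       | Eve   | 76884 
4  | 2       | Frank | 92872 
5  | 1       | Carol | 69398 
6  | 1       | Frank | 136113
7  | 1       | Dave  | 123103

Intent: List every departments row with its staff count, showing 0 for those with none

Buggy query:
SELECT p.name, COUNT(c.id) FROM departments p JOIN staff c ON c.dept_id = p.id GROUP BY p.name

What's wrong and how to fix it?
Bug: INNER JOIN drops departments rows that have no matching staff rows

Fix: Use LEFT JOIN so parents without children still appear (COUNT(c.id) gives 0)

Corrected query:
SELECT p.name, COUNT(c.id) FROM departments p LEFT JOIN staff c ON c.dept_id = p.id GROUP BY p.name

Result:
name        | COUNT(c.id)
------------+------------
Engineering | 0          
Finance     | 2          
Legal       | 5          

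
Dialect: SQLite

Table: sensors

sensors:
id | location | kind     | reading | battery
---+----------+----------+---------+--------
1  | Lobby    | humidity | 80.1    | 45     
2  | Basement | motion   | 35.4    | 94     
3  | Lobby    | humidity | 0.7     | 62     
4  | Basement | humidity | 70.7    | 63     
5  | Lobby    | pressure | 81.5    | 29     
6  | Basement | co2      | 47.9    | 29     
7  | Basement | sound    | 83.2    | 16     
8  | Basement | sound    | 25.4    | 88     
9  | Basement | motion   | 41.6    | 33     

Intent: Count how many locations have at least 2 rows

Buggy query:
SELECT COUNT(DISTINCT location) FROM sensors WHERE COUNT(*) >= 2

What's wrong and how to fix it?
Bug: COUNT(*) cannot appear in WHERE; the per-group count doesn't exist yet

Fix: Use a subquery that GROUPs and filters with HAVING, then count its rows

Corrected query:
SELECT COUNT(*) FROM (SELECT location FROM sensors GROUP BY location HAVING COUNT(*) >= 2)

Result:
COUNT(*)
--------
2       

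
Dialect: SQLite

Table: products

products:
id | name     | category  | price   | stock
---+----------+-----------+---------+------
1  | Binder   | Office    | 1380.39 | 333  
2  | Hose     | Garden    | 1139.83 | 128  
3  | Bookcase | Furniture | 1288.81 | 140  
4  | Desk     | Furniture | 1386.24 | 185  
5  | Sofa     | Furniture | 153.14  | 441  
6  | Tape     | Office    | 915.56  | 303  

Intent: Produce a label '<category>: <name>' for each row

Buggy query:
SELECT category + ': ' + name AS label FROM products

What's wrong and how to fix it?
Bug: SQLite uses || for string concatenation; + coerces text to numbers (yielding 0)

Fix: Replace + with || to concatenate text

Corrected query:
SELECT category || ': ' || name AS label FROM products

Result:
label              
-------------------
Office: Binder     
Garden: Hose       
Furniture: Bookcase
Furniture: Desk    
Furniture: Sofa    
Office: Tape       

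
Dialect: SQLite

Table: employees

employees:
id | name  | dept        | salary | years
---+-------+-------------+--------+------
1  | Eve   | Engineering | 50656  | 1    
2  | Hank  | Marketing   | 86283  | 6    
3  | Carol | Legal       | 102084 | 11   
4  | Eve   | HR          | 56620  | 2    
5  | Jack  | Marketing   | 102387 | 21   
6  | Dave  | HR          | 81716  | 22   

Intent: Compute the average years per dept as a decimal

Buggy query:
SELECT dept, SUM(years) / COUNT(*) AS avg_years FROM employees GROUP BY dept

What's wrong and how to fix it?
Bug: SUM(years) and COUNT(*) are both integers; the division truncates the fractional part

Fix: Multiply by 1.0 (or CAST to REAL) to force floating-point division

Corrected query:
SELECT dept, SUM(years) * 1.0 / COUNT(*) AS avg_years FROM employees GROUP BY dept

Result:
dept        | avg_years
------------+----------
Engineering | 1        
HR          | 12       
Legal       | 11       
Marketing   | 13.5     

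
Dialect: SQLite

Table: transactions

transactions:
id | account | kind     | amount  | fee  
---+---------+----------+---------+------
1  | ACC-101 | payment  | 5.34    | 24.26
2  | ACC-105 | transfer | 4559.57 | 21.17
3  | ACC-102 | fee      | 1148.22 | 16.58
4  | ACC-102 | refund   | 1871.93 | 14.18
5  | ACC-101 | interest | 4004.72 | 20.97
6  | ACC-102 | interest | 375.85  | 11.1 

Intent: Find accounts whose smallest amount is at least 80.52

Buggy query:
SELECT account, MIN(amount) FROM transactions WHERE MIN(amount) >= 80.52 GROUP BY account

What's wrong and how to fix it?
Bug: MIN() in WHERE is a misuse of aggregate

Fix: Use HAVING for the per-group MIN condition

Corrected query:
SELECT account, MIN(amount) FROM transactions GROUP BY account HAVING MIN(amount) >= 80.52

Result:
account | MIN(amount)
--------+------------
ACC-102 | 375.85     
ACC-105 | 4559.57    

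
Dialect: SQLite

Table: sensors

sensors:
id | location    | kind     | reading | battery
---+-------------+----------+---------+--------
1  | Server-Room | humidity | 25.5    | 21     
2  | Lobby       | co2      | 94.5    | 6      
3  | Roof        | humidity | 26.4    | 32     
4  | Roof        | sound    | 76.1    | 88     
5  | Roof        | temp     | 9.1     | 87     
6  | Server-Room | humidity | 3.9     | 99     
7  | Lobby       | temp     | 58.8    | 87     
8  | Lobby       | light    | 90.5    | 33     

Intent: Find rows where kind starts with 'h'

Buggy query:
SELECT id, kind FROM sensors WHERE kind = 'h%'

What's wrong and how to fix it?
Bug: Wildcards only work with LIKE; '=' treats '%' as a literal character

Fix: Replace '=' with LIKE so 'h%' is treated as a pattern

Corrected query:
SELECT id, kind FROM sensors WHERE kind LIKE 'h%'

Result:
id | kind    
---+---------
1  | humidity
3  | humidity
6  | humidity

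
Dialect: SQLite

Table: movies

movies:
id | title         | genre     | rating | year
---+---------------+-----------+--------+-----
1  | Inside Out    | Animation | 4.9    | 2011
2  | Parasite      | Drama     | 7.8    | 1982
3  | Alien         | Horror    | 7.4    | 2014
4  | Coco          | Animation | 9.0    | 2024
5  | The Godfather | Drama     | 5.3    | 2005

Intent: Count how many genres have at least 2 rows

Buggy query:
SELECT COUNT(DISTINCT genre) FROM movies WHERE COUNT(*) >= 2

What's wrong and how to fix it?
Bug: COUNT(*) cannot appear in WHERE; the per-group count doesn't exist yet

Fix: Group first with HAVING COUNT(*) >= 2, then COUNT the resulting groups

Corrected query:
SELECT COUNT(*) FROM (SELECT genre FROM movies GROUP BY genre HAVING COUNT(*) >= 2)

Result:
COUNT(*)
--------
2       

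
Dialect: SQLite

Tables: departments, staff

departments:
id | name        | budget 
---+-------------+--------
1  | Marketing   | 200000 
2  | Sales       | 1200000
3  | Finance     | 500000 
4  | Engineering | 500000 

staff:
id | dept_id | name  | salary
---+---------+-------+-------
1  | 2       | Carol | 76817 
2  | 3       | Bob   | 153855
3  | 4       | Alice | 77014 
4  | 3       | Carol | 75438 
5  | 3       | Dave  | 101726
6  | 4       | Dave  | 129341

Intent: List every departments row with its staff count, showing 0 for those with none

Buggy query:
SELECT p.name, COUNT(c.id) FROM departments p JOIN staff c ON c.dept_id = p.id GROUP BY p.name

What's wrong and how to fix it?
Bug: An inner join excludes parents with zero children

Fix: Use LEFT JOIN so parents without children still appear (COUNT(c.id) gives 0)

Corrected query:
SELECT p.name, COUNT(c.id) FROM departments p LEFT JOIN staff c ON c.dept_id = p.id GROUP BY p.name

Result:
name        | COUNT(c.id)
------------+------------
Engineering | 2          
Finance     | 3          
Marketing   | 0          
Sales       | 1          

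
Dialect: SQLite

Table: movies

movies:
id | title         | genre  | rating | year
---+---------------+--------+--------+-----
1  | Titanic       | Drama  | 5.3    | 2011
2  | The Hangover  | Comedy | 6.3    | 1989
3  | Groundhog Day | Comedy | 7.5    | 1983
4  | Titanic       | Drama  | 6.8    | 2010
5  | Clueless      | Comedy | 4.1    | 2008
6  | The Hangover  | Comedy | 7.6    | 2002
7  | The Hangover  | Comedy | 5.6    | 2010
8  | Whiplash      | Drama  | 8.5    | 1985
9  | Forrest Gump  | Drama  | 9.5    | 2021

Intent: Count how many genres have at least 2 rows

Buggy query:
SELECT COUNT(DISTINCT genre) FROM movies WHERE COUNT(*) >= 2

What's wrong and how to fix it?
Bug: WHERE filters individual rows, not groups, so a group-level COUNT is invalid there

Fix: Group first with HAVING COUNT(*) >= 2, then COUNT the resulting groups

Corrected query:
SELECT COUNT(*) FROM (SELECT genre FROM movies GROUP BY genre HAVING COUNT(*) >= 2)

Result:
COUNT(*)
--------
2       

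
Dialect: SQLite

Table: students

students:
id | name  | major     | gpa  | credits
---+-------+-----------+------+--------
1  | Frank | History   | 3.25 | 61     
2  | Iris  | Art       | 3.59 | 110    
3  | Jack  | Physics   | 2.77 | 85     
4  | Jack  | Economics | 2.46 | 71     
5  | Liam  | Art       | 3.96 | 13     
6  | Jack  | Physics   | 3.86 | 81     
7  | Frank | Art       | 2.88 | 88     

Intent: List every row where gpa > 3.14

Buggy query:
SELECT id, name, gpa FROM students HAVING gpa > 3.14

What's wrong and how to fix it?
Bug: This is a non-aggregate query (no GROUP BY, no aggregates), so in SQLite the HAVING clause is invalid here; a row-level condition belongs in WHERE

Fix: Replace HAVING with WHERE since the condition applies to individual rows

Corrected query:
SELECT id, name, gpa FROM students WHERE gpa > 3.14

Result:
id | name  | gpa 
---+-------+-----
1  | Frank | 3.25
2  | Iris  | 3.59
5  | Liam  | 3.96
6  | Jack  | 3.86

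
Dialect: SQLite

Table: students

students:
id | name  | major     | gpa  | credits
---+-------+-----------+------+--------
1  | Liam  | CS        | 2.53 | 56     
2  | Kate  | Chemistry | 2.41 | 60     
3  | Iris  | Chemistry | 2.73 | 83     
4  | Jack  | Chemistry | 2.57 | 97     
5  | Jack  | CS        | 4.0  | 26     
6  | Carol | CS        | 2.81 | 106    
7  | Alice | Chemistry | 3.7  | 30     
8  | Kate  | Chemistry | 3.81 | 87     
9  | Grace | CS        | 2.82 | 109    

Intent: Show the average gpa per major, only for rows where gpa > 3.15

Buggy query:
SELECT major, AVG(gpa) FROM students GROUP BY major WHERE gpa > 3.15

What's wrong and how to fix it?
Bug: WHERE cannot follow GROUP BY

Fix: Move the WHERE clause before GROUP BY

Corrected query:
SELECT major, AVG(gpa) FROM students WHERE gpa > 3.15 GROUP BY major

Result:
major     | AVG(gpa)
----------+---------
CS        | 4       
Chemistry | 3.755   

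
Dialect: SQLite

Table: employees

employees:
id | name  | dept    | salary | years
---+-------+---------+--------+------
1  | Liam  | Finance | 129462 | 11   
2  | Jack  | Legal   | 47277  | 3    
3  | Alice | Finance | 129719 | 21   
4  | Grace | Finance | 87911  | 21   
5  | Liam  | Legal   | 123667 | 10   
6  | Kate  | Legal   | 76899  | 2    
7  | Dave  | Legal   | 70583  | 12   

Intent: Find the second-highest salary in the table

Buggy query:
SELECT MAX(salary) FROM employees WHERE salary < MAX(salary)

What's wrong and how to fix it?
Bug: MAX(salary) on the right of the comparison is an aggregate-in-WHERE error

Fix: Put the inner MAX in a scalar subquery

Corrected query:
SELECT MAX(salary) FROM employees WHERE salary < (SELECT MAX(salary) FROM employees)

Result:
MAX(salary)
-----------
129462     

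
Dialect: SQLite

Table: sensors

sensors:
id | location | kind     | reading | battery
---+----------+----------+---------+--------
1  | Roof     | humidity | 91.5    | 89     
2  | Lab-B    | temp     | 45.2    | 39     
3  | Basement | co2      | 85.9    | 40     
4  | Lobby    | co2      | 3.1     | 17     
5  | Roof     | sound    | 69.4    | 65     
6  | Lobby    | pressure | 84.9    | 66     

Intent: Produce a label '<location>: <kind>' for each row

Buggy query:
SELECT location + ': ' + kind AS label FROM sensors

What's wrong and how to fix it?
Bug: SQLite uses || for string concatenation; + coerces text to numbers (yielding 0)

Fix: Replace + with || to concatenate text

Corrected query:
SELECT location || ': ' || kind AS label FROM sensors

Result:
label          
---------------
Roof: humidity 
Lab-B: temp    
Basement: co2  
Lobby: co2     
Roof: sound    
Lobby: pressure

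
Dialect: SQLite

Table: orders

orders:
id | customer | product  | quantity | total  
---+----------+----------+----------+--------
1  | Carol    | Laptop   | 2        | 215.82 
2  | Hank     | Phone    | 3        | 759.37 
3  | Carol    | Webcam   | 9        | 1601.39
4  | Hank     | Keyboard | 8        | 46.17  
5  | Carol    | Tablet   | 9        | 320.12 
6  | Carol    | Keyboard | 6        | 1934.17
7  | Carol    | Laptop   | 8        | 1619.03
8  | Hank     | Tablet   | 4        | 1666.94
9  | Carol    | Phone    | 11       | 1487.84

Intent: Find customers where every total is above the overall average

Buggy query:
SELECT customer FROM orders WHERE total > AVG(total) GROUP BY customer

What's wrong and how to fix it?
Bug: WHERE evaluates per row before aggregation, so AVG() is unavailable

Fix: Use a subquery for AVG and a HAVING MIN(...) filter so the condition holds for every row in the group

Corrected query:
SELECT customer FROM orders GROUP BY customer HAVING MIN(total) > (SELECT AVG(total) FROM orders)

Result:
(no rows)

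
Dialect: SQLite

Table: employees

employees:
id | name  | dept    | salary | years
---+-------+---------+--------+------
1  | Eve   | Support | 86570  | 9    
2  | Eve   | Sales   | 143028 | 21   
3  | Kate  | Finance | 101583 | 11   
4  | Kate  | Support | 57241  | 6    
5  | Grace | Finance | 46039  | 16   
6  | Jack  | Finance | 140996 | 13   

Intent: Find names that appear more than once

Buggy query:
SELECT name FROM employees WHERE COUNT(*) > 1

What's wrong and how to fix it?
Bug: COUNT(*) is an aggregate and cannot be used in WHERE

Fix: Group first, then use HAVING for the count condition

Corrected query:
SELECT name FROM employees GROUP BY name HAVING COUNT(*) > 1

Result:
name
----
Eve 
Kate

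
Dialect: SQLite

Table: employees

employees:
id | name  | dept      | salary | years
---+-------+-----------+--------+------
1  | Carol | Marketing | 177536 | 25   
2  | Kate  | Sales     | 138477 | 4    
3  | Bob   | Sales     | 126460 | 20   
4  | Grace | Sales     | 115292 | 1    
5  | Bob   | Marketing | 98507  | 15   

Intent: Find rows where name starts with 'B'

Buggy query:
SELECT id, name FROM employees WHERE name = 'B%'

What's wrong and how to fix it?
Bug: Wildcards only work with LIKE; '=' treats '%' as a literal character

Fix: Replace '=' with LIKE so 'B%' is treated as a pattern

Corrected query:
SELECT id, name FROM employees WHERE name LIKE 'B%'

Result:
id | name
---+-----
3  | Bob 
5  | Bob 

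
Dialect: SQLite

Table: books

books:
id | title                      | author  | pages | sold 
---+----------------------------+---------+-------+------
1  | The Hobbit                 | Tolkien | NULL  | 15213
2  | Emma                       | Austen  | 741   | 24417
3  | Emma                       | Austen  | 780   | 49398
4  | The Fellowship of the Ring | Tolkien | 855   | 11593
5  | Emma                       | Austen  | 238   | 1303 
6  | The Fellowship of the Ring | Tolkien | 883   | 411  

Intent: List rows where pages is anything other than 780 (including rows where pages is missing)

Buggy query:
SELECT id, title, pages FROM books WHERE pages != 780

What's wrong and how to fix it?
Bug: 'pages != 780' is unknown when pages is NULL, so NULL rows are silently excluded

Fix: Handle NULL separately with IS NULL alongside the inequality

Corrected query:
SELECT id, title, pages FROM books WHERE pages != 780 OR pages IS NULL

Result:
id | title                      | pages
---+----------------------------+------
1  | The Hobbit                 | NULL 
2  | Emma                       | 741  
4  | The Fellowship of the Ring | 855  
5  | Emma                       | 238  
6  | The Fellowship of the Ring | 883  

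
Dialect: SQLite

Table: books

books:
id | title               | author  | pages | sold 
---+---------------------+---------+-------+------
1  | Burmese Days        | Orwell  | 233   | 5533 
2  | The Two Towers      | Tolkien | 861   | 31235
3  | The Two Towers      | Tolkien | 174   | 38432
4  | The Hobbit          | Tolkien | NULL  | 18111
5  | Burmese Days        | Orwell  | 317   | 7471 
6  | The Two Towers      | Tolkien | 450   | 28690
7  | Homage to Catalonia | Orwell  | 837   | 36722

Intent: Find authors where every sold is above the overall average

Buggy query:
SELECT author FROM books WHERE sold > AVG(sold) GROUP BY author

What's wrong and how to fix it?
Bug: AVG() is an aggregate; it can't sit directly in WHERE

Fix: Compute the overall average in a scalar subquery and compare each group's MIN against it in HAVING

Corrected query:
SELECT author FROM books GROUP BY author HAVING MIN(sold) > (SELECT AVG(sold) FROM books)

Result:
(no rows)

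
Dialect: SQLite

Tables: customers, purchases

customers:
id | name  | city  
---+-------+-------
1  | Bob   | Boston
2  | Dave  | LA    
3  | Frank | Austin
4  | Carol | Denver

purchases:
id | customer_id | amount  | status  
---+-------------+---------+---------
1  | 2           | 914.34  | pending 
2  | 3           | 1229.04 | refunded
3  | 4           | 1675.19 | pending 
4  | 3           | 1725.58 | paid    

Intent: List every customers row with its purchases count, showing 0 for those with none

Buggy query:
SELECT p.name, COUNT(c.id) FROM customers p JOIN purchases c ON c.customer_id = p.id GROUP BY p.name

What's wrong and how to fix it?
Bug: INNER JOIN drops customers rows that have no matching purchases rows

Fix: Use LEFT JOIN so parents without children still appear (COUNT(c.id) gives 0)

Corrected query:
SELECT p.name, COUNT(c.id) FROM customers p LEFT JOIN purchases c ON c.customer_id = p.id GROUP BY p.name

Result:
name  | COUNT(c.id)
------+------------
Bob   | 0          
Carol | 1          
Dave  | 1          
Frank | 2          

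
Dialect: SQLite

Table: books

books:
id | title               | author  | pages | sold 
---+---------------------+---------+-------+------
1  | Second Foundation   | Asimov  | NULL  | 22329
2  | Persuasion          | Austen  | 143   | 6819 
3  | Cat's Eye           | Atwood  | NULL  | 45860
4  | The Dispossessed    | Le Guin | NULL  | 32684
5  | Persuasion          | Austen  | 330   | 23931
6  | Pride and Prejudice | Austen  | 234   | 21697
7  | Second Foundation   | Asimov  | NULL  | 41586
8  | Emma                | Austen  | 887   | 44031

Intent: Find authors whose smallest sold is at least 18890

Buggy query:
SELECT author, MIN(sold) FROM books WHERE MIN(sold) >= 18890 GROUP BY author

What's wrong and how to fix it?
Bug: MIN() in WHERE is a misuse of aggregate

Fix: Use HAVING for the per-group MIN condition

Corrected query:
SELECT author, MIN(sold) FROM books GROUP BY author HAVING MIN(sold) >= 18890

Result:
author  | MIN(sold)
--------+----------
Asimov  | 22329    
Atwood  | 45860    
Le Guin | 32684    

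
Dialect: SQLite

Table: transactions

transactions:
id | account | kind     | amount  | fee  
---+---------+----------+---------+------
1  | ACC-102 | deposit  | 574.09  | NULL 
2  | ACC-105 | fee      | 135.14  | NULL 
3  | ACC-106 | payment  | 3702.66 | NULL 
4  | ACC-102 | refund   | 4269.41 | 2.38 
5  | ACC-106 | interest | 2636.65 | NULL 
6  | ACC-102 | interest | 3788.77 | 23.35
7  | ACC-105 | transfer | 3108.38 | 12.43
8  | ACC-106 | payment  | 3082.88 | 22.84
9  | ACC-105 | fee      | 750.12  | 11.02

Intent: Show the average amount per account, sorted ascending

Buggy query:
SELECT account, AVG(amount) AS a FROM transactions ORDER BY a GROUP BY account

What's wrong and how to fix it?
Bug: ORDER BY appears before GROUP BY; SQL clause order requires GROUP BY first

Fix: Reorder: SELECT … FROM … GROUP BY … ORDER BY …

Corrected query:
SELECT account, AVG(amount) AS a FROM transactions GROUP BY account ORDER BY a

Result:
account | a          
--------+------------
ACC-105 | 1331.213333
ACC-102 | 2877.423333
ACC-106 | 3140.73    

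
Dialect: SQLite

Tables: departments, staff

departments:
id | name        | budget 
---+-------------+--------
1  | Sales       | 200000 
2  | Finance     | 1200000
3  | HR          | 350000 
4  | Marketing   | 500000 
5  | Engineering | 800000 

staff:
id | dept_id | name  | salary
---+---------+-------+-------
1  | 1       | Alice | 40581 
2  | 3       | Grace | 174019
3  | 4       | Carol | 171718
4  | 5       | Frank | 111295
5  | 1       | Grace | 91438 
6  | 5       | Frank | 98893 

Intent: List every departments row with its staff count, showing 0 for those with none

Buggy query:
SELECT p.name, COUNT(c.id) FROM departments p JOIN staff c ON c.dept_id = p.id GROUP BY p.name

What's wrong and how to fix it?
Bug: An inner join excludes parents with zero children

Fix: Switch to LEFT JOIN to retain unmatched parent rows

Corrected query:
SELECT p.name, COUNT(c.id) FROM departments p LEFT JOIN staff c ON c.dept_id = p.id GROUP BY p.name

Result:
name        | COUNT(c.id)
------------+------------
Engineering | 2          
Finance     | 0          
HR          | 1          
Marketing   | 1          
Sales       | 2          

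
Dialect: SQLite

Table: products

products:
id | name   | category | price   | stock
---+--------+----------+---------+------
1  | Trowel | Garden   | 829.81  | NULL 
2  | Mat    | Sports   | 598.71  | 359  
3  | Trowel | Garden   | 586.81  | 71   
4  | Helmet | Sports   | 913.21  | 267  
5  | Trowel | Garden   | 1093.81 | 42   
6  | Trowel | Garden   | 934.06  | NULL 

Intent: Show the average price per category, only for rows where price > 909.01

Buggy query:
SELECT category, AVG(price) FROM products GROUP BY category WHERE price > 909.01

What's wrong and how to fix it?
Bug: Row-level WHERE must come before GROUP BY in the clause order

Fix: Move the WHERE clause before GROUP BY

Corrected query:
SELECT category, AVG(price) FROM products WHERE price > 909.01 GROUP BY category

Result:
category | AVG(price)
---------+-----------
Garden   | 1013.935  
Sports   | 913.21    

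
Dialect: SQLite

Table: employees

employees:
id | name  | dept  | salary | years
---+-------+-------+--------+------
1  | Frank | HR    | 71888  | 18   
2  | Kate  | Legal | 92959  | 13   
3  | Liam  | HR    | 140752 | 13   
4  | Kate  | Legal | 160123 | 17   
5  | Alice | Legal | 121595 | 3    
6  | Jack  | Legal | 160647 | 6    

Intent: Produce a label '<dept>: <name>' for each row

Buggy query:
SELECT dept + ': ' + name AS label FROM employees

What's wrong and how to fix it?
Bug: SQLite uses || for string concatenation; + coerces text to numbers (yielding 0)

Fix: Use the || operator for string concatenation

Corrected query:
SELECT dept || ': ' || name AS label FROM employees

Result:
label       
------------
HR: Frank   
Legal: Kate 
HR: Liam    
Legal: Kate 
Legal: Alice
Legal: Jack 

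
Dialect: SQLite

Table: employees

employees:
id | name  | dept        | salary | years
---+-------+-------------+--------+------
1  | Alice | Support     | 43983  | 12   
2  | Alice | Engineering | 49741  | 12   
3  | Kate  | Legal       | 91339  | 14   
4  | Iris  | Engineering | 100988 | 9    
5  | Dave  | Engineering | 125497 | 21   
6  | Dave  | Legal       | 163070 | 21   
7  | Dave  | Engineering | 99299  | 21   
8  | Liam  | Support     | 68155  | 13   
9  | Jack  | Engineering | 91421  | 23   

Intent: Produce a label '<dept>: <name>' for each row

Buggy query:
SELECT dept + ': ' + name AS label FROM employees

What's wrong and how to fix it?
Bug: SQLite uses || for string concatenation; + coerces text to numbers (yielding 0)

Fix: Replace + with || to concatenate text

Corrected query:
SELECT dept || ': ' || name AS label FROM employees

Result:
label             
------------------
Support: Alice    
Engineering: Alice
Legal: Kate       
Engineering: Iris 
Engineering: Dave 
Legal: Dave       
Engineering: Dave 
Support: Liam     
Engineering: Jack 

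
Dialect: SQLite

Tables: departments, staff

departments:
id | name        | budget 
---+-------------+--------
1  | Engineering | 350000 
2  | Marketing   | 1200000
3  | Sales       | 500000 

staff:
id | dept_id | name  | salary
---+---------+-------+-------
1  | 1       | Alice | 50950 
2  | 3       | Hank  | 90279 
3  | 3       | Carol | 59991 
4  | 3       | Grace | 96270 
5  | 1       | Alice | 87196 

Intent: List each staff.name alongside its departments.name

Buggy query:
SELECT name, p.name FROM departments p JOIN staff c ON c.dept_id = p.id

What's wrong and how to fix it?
Bug: Both tables have a 'name' column; the unqualified reference is ambiguous

Fix: Prefix ambiguous columns with the table alias

Corrected query:
SELECT c.name, p.name FROM departments p JOIN staff c ON c.dept_id = p.id

Result:
name  | name       
------+------------
Alice | Engineering
Hank  | Sales      
Carol | Sales      
Grace | Sales      
Alice | Engineering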